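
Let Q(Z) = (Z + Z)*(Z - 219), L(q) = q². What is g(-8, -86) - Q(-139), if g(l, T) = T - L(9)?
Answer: -99691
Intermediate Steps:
Q(Z) = 2*Z*(-219 + Z) (Q(Z) = (2*Z)*(-219 + Z) = 2*Z*(-219 + Z))
g(l, T) = -81 + T (g(l, T) = T - 1*9² = T - 1*81 = T - 81 = -81 + T)
g(-8, -86) - Q(-139) = (-81 - 86) - 2*(-139)*(-219 - 139) = -167 - 2*(-139)*(-358) = -167 - 1*99524 = -167 - 99524 = -99691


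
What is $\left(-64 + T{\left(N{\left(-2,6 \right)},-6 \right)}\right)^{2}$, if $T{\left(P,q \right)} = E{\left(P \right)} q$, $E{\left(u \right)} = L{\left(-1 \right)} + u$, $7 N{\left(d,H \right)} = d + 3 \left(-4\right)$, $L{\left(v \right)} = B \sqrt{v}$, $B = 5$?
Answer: $1804 + 3120 i \approx 1804.0 + 3120.0 i$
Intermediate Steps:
$L{\left(v \right)} = 5 \sqrt{v}$
$N{\left(d,H \right)} = - \frac{12}{7} + \frac{d}{7}$ ($N{\left(d,H \right)} = \frac{d + 3 \left(-4\right)}{7} = \frac{d - 12}{7} = \frac{-12 + d}{7} = - \frac{12}{7} + \frac{d}{7}$)
$E{\left(u \right)} = u + 5 i$ ($E{\left(u \right)} = 5 \sqrt{-1} + u = 5 i + u = u + 5 i$)
$T{\left(P,q \right)} = q \left(P + 5 i\right)$ ($T{\left(P,q \right)} = \left(P + 5 i\right) q = q \left(P + 5 i\right)$)
$\left(-64 + T{\left(N{\left(-2,6 \right)},-6 \right)}\right)^{2} = \left(-64 - 6 \left(\left(- \frac{12}{7} + \frac{1}{7} \left(-2\right)\right) + 5 i\right)\right)^{2} = \left(-64 - 6 \left(\left(- \frac{12}{7} - \frac{2}{7}\right) + 5 i\right)\right)^{2} = \left(-64 - 6 \left(-2 + 5 i\right)\right)^{2} = \left(-64 + \left(12 - 30 i\right)\right)^{2} = \left(-52 - 30 i\right)^{2}$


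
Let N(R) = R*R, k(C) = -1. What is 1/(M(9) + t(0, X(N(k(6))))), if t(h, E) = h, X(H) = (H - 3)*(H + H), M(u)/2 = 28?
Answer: 1/56 ≈ 0.017857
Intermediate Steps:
N(R) = R**2
M(u) = 56 (M(u) = 2*28 = 56)
X(H) = 2*H*(-3 + H) (X(H) = (-3 + H)*(2*H) = 2*H*(-3 + H))
1/(M(9) + t(0, X(N(k(6))))) = 1/(56 + 0) = 1/56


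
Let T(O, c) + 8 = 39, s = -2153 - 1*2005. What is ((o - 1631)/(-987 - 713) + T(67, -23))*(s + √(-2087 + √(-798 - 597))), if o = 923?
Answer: -55517616/425 + 13352*√(-2087 + 3*I*√155)/425 ≈ -1.3062e+5 + 1435.3*I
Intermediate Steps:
s = -4158 (s = -2153 - 2005 = -4158)
T(O, c) = 31 (T(O, c) = -8 + 39 = 31)
((o - 1631)/(-987 - 713) + T(67, -23))*(s + √(-2087 + √(-798 - 597))) = ((923 - 1631)/(-987 - 713) + 31)*(-4158 + √(-2087 + √(-798 - 597))) = (-708/(-1700) + 31)*(-4158 + √(-2087 + √(-1395))) = (-708*(-1/1700) + 31)*(-4158 + √(-2087 + 3*I*√155)) = (177/425 + 31)*(-4158 + √(-2087 + 3*I*√155)) = 13352*(-4158 + √(-2087 + 3*I*√155))/425 = -55517616/425 + 13352*√(-2087 + 3*I*√155)/425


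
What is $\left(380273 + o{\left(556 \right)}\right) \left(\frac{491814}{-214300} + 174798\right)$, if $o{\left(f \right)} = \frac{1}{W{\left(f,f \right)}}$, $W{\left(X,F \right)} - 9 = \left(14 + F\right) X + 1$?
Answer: $\frac{2257260979320795928563}{33959049500} \approx 6.647 \cdot 10^{10}$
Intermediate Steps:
$W{\left(X,F \right)} = 10 + X \left(14 + F\right)$ ($W{\left(X,F \right)} = 9 + \left(\left(14 + F\right) X + 1\right) = 9 + \left(X \left(14 + F\right) + 1\right) = 9 + \left(1 + X \left(14 + F\right)\right) = 10 + X \left(14 + F\right)$)
$o{\left(f \right)} = \frac{1}{10 + f^{2} + 14 f}$ ($o{\left(f \right)} = \frac{1}{10 + 14 f + f f} = \frac{1}{10 + 14 f + f^{2}} = \frac{1}{10 + f^{2} + 14 f}$)
$\left(380273 + o{\left(556 \right)}\right) \left(\frac{491814}{-214300} + 174798\right) = \left(380273 + \frac{1}{10 + 556^{2} + 14 \cdot 556}\right) \left(\frac{491814}{-214300} + 174798\right) = \left(380273 + \frac{1}{10 + 309136 + 7784}\right) \left(491814 \left(- \frac{1}{214300}\right) + 174798\right) = \left(380273 + \frac{1}{316930}\right) \left(- \frac{245907}{107150} + 174798\right) = \left(380273 + \frac{1}{316930}\right) \frac{18729359793}{107150} = \frac{120519921891}{316930} \cdot \frac{18729359793}{107150} = \frac{2257260979320795928563}{33959049500}$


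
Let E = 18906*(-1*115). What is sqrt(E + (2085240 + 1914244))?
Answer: sqrt(1825294) ≈ 1351.0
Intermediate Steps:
E = -2174190 (E = 18906*(-115) = -2174190)
sqrt(E + (2085240 + 1914244)) = sqrt(-2174190 + (2085240 + 1914244)) = sqrt(-2174190 + 3999484) = sqrt(1825294)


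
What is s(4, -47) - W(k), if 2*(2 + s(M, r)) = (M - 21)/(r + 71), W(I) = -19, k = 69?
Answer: 799/48 ≈ 16.646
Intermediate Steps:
s(M, r) = -2 + (-21 + M)/(2*(71 + r)) (s(M, r) = -2 + ((M - 21)/(r + 71))/2 = -2 + ((-21 + M)/(71 + r))/2 = -2 + (-21 + M)/(2*(71 + r)))
s(4, -47) - W(k) = (-305 + 4 - 4*(-47))/(2*(71 - 47)) - 1*(-19) = (1/2)*(-305 + 4 + 188)/24 + 19 = (1/2)*(1/24)*(-113) + 19 = -113/48 + 19 = 799/48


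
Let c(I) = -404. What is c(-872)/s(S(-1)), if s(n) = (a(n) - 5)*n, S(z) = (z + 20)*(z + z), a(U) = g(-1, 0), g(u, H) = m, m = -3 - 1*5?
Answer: -202/247 ≈ -0.81781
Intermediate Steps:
m = -8 (m = -3 - 5 = -8)
g(u, H) = -8
a(U) = -8
S(z) = 2*z*(20 + z) (S(z) = (20 + z)*(2*z) = 2*z*(20 + z))
s(n) = -13*n (s(n) = (-8 - 5)*n = -13*n)
c(-872)/s(S(-1)) = -404*1/(26*(20 - 1)) = -404/((-26*(-1)*19)) = -404/((-13*(-38))) = -404/494 = -404*1/494 = -202/247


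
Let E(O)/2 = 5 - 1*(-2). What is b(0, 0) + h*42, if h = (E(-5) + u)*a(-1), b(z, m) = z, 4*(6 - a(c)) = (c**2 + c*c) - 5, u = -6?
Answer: 2268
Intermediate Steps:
a(c) = 29/4 - c**2/2 (a(c) = 6 - ((c**2 + c*c) - 5)/4 = 6 - ((c**2 + c**2) - 5)/4 = 6 - (2*c**2 - 5)/4 = 6 - (-5 + 2*c**2)/4 = 6 + (5/4 - c**2/2) = 29/4 - c**2/2)
E(O) = 14 (E(O) = 2*(5 - 1*(-2)) = 2*(5 + 2) = 2*7 = 14)
h = 54 (h = (14 - 6)*(29/4 - 1/2*(-1)**2) = 8*(29/4 - 1/2*1) = 8*(29/4 - 1/2) = 8*(27/4) = 54)
b(0, 0) + h*42 = 0 + 54*42 = 0 + 2268 = 2268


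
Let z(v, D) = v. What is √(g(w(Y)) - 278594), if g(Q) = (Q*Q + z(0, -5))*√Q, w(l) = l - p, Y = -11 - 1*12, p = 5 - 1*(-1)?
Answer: √(-278594 + 841*I*√29) ≈ 4.29 + 527.84*I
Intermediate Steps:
p = 6 (p = 5 + 1 = 6)
Y = -23 (Y = -11 - 12 = -23)
w(l) = -6 + l (w(l) = l - 1*6 = l - 6 = -6 + l)
g(Q) = Q^(5/2) (g(Q) = (Q*Q + 0)*√Q = (Q² + 0)*√Q = Q²*√Q = Q^(5/2))
√(g(w(Y)) - 278594) = √((-6 - 23)^(5/2) - 278594) = √((-29)^(5/2) - 278594) = √(841*I*√29 - 278594) = √(-278594 + 841*I*√29)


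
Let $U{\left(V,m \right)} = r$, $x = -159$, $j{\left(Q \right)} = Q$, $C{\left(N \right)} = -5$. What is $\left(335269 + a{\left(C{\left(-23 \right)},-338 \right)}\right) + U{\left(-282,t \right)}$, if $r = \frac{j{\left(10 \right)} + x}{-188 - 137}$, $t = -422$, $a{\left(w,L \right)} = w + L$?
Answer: $\frac{108851099}{325} \approx 3.3493 \cdot 10^{5}$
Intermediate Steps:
$a{\left(w,L \right)} = L + w$
$r = \frac{149}{325}$ ($r = \frac{10 - 159}{-188 - 137} = - \frac{149}{-325} = \left(-149\right) \left(- \frac{1}{325}\right) = \frac{149}{325} \approx 0.45846$)
$U{\left(V,m \right)} = \frac{149}{325}$
$\left(335269 + a{\left(C{\left(-23 \right)},-338 \right)}\right) + U{\left(-282,t \right)} = \left(335269 - 343\right) + \frac{149}{325} = 334926 + \frac{149}{325} = \frac{108851099}{325}$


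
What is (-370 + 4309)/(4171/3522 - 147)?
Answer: -13873158/513563 ≈ -27.014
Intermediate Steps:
(-370 + 4309)/(4171/3522 - 147) = 3939/(4171*(1/3522) - 147) = 3939/(4171/3522 - 147) = 3939/(-513563/3522) = 3939*(-3522/513563) = -13873158/513563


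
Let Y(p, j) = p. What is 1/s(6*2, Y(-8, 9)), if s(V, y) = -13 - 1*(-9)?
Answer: -¼ ≈ -0.25000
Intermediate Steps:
s(V, y) = -4 (s(V, y) = -13 + 9 = -4)
1/s(6*2, Y(-8, 9)) = 1/(-4) = -¼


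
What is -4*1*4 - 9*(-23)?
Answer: 191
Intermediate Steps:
-4*1*4 - 9*(-23) = -4*4 + 207 = -16 + 207 = 191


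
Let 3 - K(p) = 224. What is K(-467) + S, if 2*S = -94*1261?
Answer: -59488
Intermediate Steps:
K(p) = -221 (K(p) = 3 - 1*224 = 3 - 224 = -221)
S = -59267 (S = (-94*1261)/2 = (½)*(-118534) = -59267)
K(-467) + S = -221 - 59267 = -59488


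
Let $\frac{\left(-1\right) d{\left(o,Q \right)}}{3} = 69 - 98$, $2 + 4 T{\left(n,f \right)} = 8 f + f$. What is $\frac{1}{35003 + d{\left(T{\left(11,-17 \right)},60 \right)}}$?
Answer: $\frac{1}{35090} \approx 2.8498 \cdot 10^{-5}$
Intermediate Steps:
$T{\left(n,f \right)} = - \frac{1}{2} + \frac{9 f}{4}$ ($T{\left(n,f \right)} = - \frac{1}{2} + \frac{8 f + f}{4} = - \frac{1}{2} + \frac{9 f}{4}$)
$d{\left(o,Q \right)} = 87$ ($d{\left(o,Q \right)} = - 3 \left(69 - 98\right) = \left(-3\right) \left(-29\right) = 87$)
$\frac{1}{35003 + d{\left(T{\left(11,-17 \right)},60 \right)}} = \frac{1}{35003 + 87} = \frac{1}{35090}$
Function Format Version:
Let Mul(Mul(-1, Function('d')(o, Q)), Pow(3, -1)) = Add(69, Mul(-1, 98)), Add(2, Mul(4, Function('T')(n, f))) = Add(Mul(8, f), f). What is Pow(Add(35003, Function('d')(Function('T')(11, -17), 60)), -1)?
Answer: Rational(1, 35090) ≈ 2.8498e-5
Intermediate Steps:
Function('T')(n, f) = Add(Rational(-1, 2), Mul(Rational(9, 4), f)) (Function('T')(n, f) = Add(Rational(-1, 2), Mul(Rational(1, 4), Add(Mul(8, f), f))) = Add(Rational(-1, 2), Mul(Rational(1, 4), Mul(9, f))) = Add(Rational(-1, 2), Mul(Rational(9, 4), f)))
Function('d')(o, Q) = 87 (Function('d')(o, Q) = Mul(-3, Add(69, Mul(-1, 98))) = Mul(-3, Add(69, -98)) = Mul(-3, -29) = 87)
Pow(Add(35003, Function('d')(Function('T')(11, -17), 60)), -1) = Pow(Add(35003, 87), -1) = Pow(35090, -1) = Rational(1, 35090)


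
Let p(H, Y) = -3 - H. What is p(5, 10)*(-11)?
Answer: 88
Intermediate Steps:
p(5, 10)*(-11) = (-3 - 1*5)*(-11) = (-3 - 5)*(-11) = -8*(-11) = 88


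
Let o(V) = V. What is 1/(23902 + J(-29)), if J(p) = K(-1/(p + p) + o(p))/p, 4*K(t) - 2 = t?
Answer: 6728/160814221 ≈ 4.1837e-5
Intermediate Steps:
K(t) = 1/2 + t/4
J(p) = (1/2 - 1/(8*p) + p/4)/p (J(p) = (1/2 + (-1/(p + p) + p)/4)/p = (1/2 + (-1/(2*p) + p)/4)/p = (1/2 + (p - 1/(2*p))/4)/p = (1/2 + (-1/(8*p) + p/4))/p = (1/2 - 1/(8*p) + p/4)/p)
1/(23902 + J(-29)) = 1/(23902 + (1/8)*(-1 + 2*(-29)**2 + 4*(-29))/(-29)**2) = 1/(23902 + (1/8)*(1/841)*(-1 + 2*841 - 116)) = 1/(23902 + (1/8)*(1/841)*(-1 + 1682 - 116)) = 1/(23902 + (1/8)*(1/841)*1565) = 1/(23902 + 1565/6728) = 1/(160814221/6728) = 6728/160814221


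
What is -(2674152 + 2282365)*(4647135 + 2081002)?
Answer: -33348125418829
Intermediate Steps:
-(2674152 + 2282365)*(4647135 + 2081002) = -4956517*6728137 = -1*33348125418829 = -33348125418829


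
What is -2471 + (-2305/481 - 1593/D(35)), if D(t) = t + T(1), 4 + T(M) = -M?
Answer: -12163971/4810 ≈ -2528.9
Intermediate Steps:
T(M) = -4 - M
D(t) = -5 + t (D(t) = t + (-4 - 1*1) = t + (-4 - 1) = t - 5 = -5 + t)
-2471 + (-2305/481 - 1593/D(35)) = -2471 + (-2305/481 - 1593/(-5 + 35)) = -2471 + (-2305*1/481 - 1593/30) = -2471 + (-2305/481 - 1593*1/30) = -2471 + (-2305/481 - 531/10) = -2471 - 278461/4810 = -12163971/4810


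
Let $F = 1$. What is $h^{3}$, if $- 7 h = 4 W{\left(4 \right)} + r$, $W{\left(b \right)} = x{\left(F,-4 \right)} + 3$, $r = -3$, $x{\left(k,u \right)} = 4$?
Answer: $- \frac{15625}{343} \approx -45.554$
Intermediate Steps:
$W{\left(b \right)} = 7$ ($W{\left(b \right)} = 4 + 3 = 7$)
$h = - \frac{25}{7}$ ($h = - \frac{4 \cdot 7 - 3}{7} = - \frac{28 - 3}{7} = \left(- \frac{1}{7}\right) 25 = - \frac{25}{7} \approx -3.5714$)
$h^{3} = \left(- \frac{25}{7}\right)^{3} = - \frac{15625}{343}$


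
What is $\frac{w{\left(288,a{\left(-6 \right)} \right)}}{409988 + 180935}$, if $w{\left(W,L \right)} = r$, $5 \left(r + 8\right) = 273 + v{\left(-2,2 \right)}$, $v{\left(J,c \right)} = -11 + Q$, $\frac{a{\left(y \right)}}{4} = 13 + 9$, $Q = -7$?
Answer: $\frac{43}{590923} \approx 7.2767 \cdot 10^{-5}$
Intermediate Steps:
$a{\left(y \right)} = 88$ ($a{\left(y \right)} = 4 \left(13 + 9\right) = 4 \cdot 22 = 88$)
$v{\left(J,c \right)} = -18$ ($v{\left(J,c \right)} = -11 - 7 = -18$)
$r = 43$ ($r = -8 + \frac{273 - 18}{5} = -8 + \frac{1}{5} \cdot 255 = -8 + 51 = 43$)
$w{\left(W,L \right)} = 43$
$\frac{w{\left(288,a{\left(-6 \right)} \right)}}{409988 + 180935} = \frac{43}{409988 + 180935} = \frac{43}{590923}$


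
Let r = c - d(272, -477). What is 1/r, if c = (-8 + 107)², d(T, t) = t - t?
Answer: 1/9801 ≈ 0.00010203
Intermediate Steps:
d(T, t) = 0
c = 9801 (c = 99² = 9801)
r = 9801 (r = 9801 - 1*0 = 9801 + 0 = 9801)
1/r = 1/9801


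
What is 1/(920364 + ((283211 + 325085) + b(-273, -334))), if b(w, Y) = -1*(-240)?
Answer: 1/1528900 ≈ 6.5406e-7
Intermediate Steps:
b(w, Y) = 240
1/(920364 + ((283211 + 325085) + b(-273, -334))) = 1/(920364 + ((283211 + 325085) + 240)) = 1/(920364 + (608296 + 240)) = 1/(920364 + 608536) = 1/1528900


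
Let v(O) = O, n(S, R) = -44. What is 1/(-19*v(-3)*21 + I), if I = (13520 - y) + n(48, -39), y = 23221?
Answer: -1/8548 ≈ -0.00011699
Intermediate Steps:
I = -9745 (I = (13520 - 1*23221) - 44 = (13520 - 23221) - 44 = -9701 - 44 = -9745)
1/(-19*v(-3)*21 + I) = 1/(-19*(-3)*21 - 9745) = 1/(57*21 - 9745) = 1/(1197 - 9745) = 1/(-8548) = -1/8548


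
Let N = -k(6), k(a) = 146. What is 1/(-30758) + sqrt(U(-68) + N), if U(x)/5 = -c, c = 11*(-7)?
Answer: -1/30758 + sqrt(239) ≈ 15.460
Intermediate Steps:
N = -146 (N = -1*146 = -146)
c = -77
U(x) = 385 (U(x) = 5*(-1*(-77)) = 5*77 = 385)
1/(-30758) + sqrt(U(-68) + N) = 1/(-30758) + sqrt(385 - 146) = -1/30758 + sqrt(239)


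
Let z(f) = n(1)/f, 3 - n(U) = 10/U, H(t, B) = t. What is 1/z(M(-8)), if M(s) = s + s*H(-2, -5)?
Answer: -8/7 ≈ -1.1429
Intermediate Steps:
n(U) = 3 - 10/U
M(s) = -s (M(s) = s + s*(-2) = s - 2*s = -s)
z(f) = -7/f (z(f) = (3 - 10/1)/f = (3 - 10*1)/f = (3 - 10)/f = -7/f)
1/z(M(-8)) = 1/(-7/((-1*(-8)))) = 1/(-7/8) = -8/7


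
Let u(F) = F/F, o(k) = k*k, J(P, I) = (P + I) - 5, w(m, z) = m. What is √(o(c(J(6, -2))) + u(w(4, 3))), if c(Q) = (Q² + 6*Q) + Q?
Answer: √37 ≈ 6.0828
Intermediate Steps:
J(P, I) = -5 + I + P (J(P, I) = (I + P) - 5 = -5 + I + P)
c(Q) = Q² + 7*Q
o(k) = k²
u(F) = 1
√(o(c(J(6, -2))) + u(w(4, 3))) = √(((-5 - 2 + 6)*(7 + (-5 - 2 + 6)))² + 1) = √((-(7 - 1))² + 1) = √((-1*6)² + 1) = √((-6)² + 1) = √(36 + 1) = √37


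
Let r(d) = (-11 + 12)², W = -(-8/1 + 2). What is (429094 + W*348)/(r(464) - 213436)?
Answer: -431182/213435 ≈ -2.0202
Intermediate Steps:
W = 6 (W = -(-8*1 + 2) = -(-8 + 2) = -1*(-6) = 6)
r(d) = 1 (r(d) = 1² = 1)
(429094 + W*348)/(r(464) - 213436) = (429094 + 6*348)/(1 - 213436) = (429094 + 2088)/(-213435) = 431182*(-1/213435) = -431182/213435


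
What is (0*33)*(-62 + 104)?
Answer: 0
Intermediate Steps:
(0*33)*(-62 + 104) = 0*42 = 0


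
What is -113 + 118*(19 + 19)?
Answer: 4371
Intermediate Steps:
-113 + 118*(19 + 19) = -113 + 118*38 = -113 + 4484 = 4371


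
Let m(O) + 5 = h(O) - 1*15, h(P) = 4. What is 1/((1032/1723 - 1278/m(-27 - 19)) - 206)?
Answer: -13784/1730251 ≈ -0.0079665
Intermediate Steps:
m(O) = -16 (m(O) = -5 + (4 - 1*15) = -5 + (4 - 15) = -5 - 11 = -16)
1/((1032/1723 - 1278/m(-27 - 19)) - 206) = 1/((1032/1723 - 1278/(-16)) - 206) = 1/((1032*(1/1723) - 1278*(-1/16)) - 206) = 1/((1032/1723 + 639/8) - 206) = 1/(1109253/13784 - 206) = 1/(-1730251/13784) = -13784/1730251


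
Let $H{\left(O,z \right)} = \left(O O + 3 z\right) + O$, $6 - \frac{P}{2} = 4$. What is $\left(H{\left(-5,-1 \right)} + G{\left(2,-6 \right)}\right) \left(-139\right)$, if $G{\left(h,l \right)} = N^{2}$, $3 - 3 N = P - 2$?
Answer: $- \frac{21406}{9} \approx -2378.4$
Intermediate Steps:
$P = 4$ ($P = 12 - 8 = 4$)
$N = \frac{1}{3}$ ($N = 1 - \frac{4 - 2}{3} = 1 - \frac{2}{3} = \frac{1}{3} \approx 0.33333$)
$H{\left(O,z \right)} = O + O^{2} + 3 z$ ($H{\left(O,z \right)} = \left(O^{2} + 3 z\right) + O = O + O^{2} + 3 z$)
$G{\left(h,l \right)} = \frac{1}{9}$ ($G{\left(h,l \right)} = \left(\frac{1}{3}\right)^{2} = \frac{1}{9}$)
$\left(H{\left(-5,-1 \right)} + G{\left(2,-6 \right)}\right) \left(-139\right) = \left(\left(-5 + \left(-5\right)^{2} + 3 \left(-1\right)\right) + \frac{1}{9}\right) \left(-139\right) = \left(\left(-5 + 25 - 3\right) + \frac{1}{9}\right) \left(-139\right) = \left(17 + \frac{1}{9}\right) \left(-139\right) = \frac{154}{9} \left(-139\right) = - \frac{21406}{9}$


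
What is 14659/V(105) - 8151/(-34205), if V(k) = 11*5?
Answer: 20074376/75251 ≈ 266.77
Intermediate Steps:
V(k) = 55
14659/V(105) - 8151/(-34205) = 14659/55 - 8151/(-34205) = 14659*(1/55) - 8151*(-1/34205) = 14659/55 + 8151/34205 = 20074376/75251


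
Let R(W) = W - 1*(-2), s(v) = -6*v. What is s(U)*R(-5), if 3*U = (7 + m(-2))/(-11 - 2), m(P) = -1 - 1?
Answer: -30/13 ≈ -2.3077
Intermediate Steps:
m(P) = -2
U = -5/39 (U = ((7 - 2)/(-11 - 2))/3 = (5/(-13))/3 = (5*(-1/13))/3 = (1/3)*(-5/13) = -5/39 ≈ -0.12821)
R(W) = 2 + W (R(W) = W + 2 = 2 + W)
s(U)*R(-5) = (-6*(-5/39))*(2 - 5) = (10/13)*(-3) = -30/13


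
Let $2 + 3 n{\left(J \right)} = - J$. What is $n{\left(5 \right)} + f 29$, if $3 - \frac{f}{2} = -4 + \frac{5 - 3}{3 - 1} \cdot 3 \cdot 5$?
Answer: $- \frac{1399}{3} \approx -466.33$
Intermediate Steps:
$n{\left(J \right)} = - \frac{2}{3} - \frac{J}{3}$ ($n{\left(J \right)} = - \frac{2}{3} + \frac{\left(-1\right) J}{3} = - \frac{2}{3} - \frac{J}{3}$)
$f = -16$ ($f = 6 - 2 \left(-4 + \frac{5 - 3}{3 - 1} \cdot 3 \cdot 5\right) = 6 - 2 \left(-4 + \frac{2}{2} \cdot 3 \cdot 5\right) = 6 - 2 \left(-4 + 2 \cdot \frac{1}{2} \cdot 3 \cdot 5\right) = 6 - 2 \left(-4 + 1 \cdot 3 \cdot 5\right) = 6 - 2 \left(-4 + 3 \cdot 5\right) = 6 - 2 \left(-4 + 15\right) = 6 - 22 = -16$)
$n{\left(5 \right)} + f 29 = \left(- \frac{2}{3} - \frac{5}{3}\right) - 464 = - \frac{7}{3} - 464 = - \frac{1399}{3}$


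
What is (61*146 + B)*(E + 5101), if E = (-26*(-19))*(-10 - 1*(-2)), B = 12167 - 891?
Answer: 23189118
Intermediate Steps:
B = 11276
E = -3952 (E = 494*(-10 + 2) = 494*(-8) = -3952)
(61*146 + B)*(E + 5101) = (61*146 + 11276)*(-3952 + 5101) = (8906 + 11276)*1149 = 20182*1149 = 23189118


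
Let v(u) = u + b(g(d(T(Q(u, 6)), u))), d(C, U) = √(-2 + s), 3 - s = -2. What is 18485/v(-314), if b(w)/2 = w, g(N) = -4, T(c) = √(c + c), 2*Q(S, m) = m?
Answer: -18485/322 ≈ -57.407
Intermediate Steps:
s = 5 (s = 3 - 1*(-2) = 3 + 2 = 5)
Q(S, m) = m/2
T(c) = √2*√c (T(c) = √(2*c) = √2*√c)
d(C, U) = √3 (d(C, U) = √(-2 + 5) = √3)
b(w) = 2*w
v(u) = -8 + u (v(u) = u + 2*(-4) = u - 8 = -8 + u)
18485/v(-314) = 18485/(-8 - 314) = 18485/(-322) = 18485*(-1/322) = -18485/322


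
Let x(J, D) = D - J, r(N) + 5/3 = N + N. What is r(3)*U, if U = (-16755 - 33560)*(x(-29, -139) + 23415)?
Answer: -15243683975/3 ≈ -5.0812e+9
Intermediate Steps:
r(N) = -5/3 + 2*N (r(N) = -5/3 + (N + N) = -5/3 + 2*N)
U = -1172591075 (U = (-16755 - 33560)*((-139 - 1*(-29)) + 23415) = -50315*((-139 + 29) + 23415) = -50315*(-110 + 23415) = -50315*23305 = -1172591075)
r(3)*U = (-5/3 + 2*3)*(-1172591075) = (-5/3 + 6)*(-1172591075) = (13/3)*(-1172591075) = -15243683975/3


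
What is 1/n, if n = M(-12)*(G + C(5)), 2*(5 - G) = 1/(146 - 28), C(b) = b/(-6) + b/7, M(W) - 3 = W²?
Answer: 236/169183 ≈ 0.0013949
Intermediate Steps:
M(W) = 3 + W²
C(b) = -b/42 (C(b) = b*(-⅙) + b*(⅐) = -b/6 + b/7 = -b/42)
G = 1179/236 (G = 5 - 1/(2*(146 - 28)) = 5 - ½/118 = 5 - ½*1/118 = 5 - 1/236 = 1179/236 ≈ 4.9958)
n = 169183/236 (n = (3 + (-12)²)*(1179/236 - 1/42*5) = (3 + 144)*(1179/236 - 5/42) = 147*(24169/4956) = 169183/236 ≈ 716.88)
1/n = 1/(169183/236) = 236/169183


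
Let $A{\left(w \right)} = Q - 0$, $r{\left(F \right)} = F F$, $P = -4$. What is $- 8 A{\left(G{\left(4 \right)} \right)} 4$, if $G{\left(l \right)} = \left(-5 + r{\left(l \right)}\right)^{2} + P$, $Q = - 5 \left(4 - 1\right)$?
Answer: $480$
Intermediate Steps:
$r{\left(F \right)} = F^{2}$
$Q = -15$ ($Q = \left(-5\right) 3 = -15$)
$G{\left(l \right)} = -4 + \left(-5 + l^{2}\right)^{2}$ ($G{\left(l \right)} = \left(-5 + l^{2}\right)^{2} - 4 = -4 + \left(-5 + l^{2}\right)^{2}$)
$A{\left(w \right)} = -15$ ($A{\left(w \right)} = -15 - 0 = -15 + 0 = -15$)
$- 8 A{\left(G{\left(4 \right)} \right)} 4 = \left(-8\right) \left(-15\right) 4 = 120 \cdot 4 = 480$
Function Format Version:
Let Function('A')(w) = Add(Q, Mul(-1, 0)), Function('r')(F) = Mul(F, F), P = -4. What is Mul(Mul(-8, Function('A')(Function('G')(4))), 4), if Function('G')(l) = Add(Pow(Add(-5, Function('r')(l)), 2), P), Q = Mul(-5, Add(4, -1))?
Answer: 480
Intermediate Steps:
Function('r')(F) = Pow(F, 2)
Q = -15 (Q = Mul(-5, 3) = -15)
Function('G')(l) = Add(-4, Pow(Add(-5, Pow(l, 2)), 2)) (Function('G')(l) = Add(Pow(Add(-5, Pow(l, 2)), 2), -4) = Add(-4, Pow(Add(-5, Pow(l, 2)), 2)))
Function('A')(w) = -15 (Function('A')(w) = Add(-15, Mul(-1, 0)) = Add(-15, 0) = -15)
Mul(Mul(-8, Function('A')(Function('G')(4))), 4) = Mul(Mul(-8, -15), 4) = Mul(120, 4) = 480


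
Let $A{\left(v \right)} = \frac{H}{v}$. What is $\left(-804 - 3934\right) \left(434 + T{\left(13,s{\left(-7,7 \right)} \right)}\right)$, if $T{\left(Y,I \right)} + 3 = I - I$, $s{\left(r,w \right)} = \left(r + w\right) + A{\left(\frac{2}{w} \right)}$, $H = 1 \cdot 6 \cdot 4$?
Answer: $-2042078$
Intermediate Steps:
$H = 24$ ($H = 6 \cdot 4 = 24$)
$A{\left(v \right)} = \frac{24}{v}$
$s{\left(r,w \right)} = r + 13 w$ ($s{\left(r,w \right)} = \left(r + w\right) + \frac{24}{2 \frac{1}{w}} = \left(r + w\right) + 24 \frac{w}{2} = \left(r + w\right) + 12 w = r + 13 w$)
$T{\left(Y,I \right)} = -3$ ($T{\left(Y,I \right)} = -3 + \left(I - I\right) = -3 + 0 = -3$)
$\left(-804 - 3934\right) \left(434 + T{\left(13,s{\left(-7,7 \right)} \right)}\right) = \left(-804 - 3934\right) \left(434 - 3\right) = \left(-4738\right) 431 = -2042078$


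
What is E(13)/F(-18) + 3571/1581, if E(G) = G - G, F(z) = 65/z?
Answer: 3571/1581 ≈ 2.2587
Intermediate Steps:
E(G) = 0
E(13)/F(-18) + 3571/1581 = 0/((65/(-18))) + 3571/1581 = 0/((65*(-1/18))) + 3571*(1/1581) = 0/(-65/18) + 3571/1581 = 0*(-18/65) + 3571/1581 = 0 + 3571/1581 = 3571/1581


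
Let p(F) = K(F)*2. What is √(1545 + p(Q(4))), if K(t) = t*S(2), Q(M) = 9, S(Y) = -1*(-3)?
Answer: √1599 ≈ 39.987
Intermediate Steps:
S(Y) = 3
K(t) = 3*t (K(t) = t*3 = 3*t)
p(F) = 6*F (p(F) = (3*F)*2 = 6*F)
√(1545 + p(Q(4))) = √(1545 + 6*9) = √(1545 + 54) = √1599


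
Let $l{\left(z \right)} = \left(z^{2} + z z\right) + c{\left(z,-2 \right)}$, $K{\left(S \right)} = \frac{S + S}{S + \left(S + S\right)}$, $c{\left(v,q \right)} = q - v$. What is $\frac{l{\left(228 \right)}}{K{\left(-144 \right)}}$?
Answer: $155607$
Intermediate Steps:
$K{\left(S \right)} = \frac{2}{3}$ ($K{\left(S \right)} = \frac{2 S}{S + 2 S} = \frac{2 S}{3 S} = 2 S \frac{1}{3 S} = \frac{2}{3}$)
$l{\left(z \right)} = -2 - z + 2 z^{2}$ ($l{\left(z \right)} = \left(z^{2} + z z\right) - \left(2 + z\right) = \left(z^{2} + z^{2}\right) - \left(2 + z\right) = 2 z^{2} - \left(2 + z\right) = -2 - z + 2 z^{2}$)
$\frac{l{\left(228 \right)}}{K{\left(-144 \right)}} = \frac{-2 - 228 + 2 \cdot 228^{2}}{\frac{2}{3}} = \left(-2 - 228 + 2 \cdot 51984\right) \frac{3}{2} = \left(-2 - 228 + 103968\right) \frac{3}{2} = 103738 \cdot \frac{3}{2} = 155607$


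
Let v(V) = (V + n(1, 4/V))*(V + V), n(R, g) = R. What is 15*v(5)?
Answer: 900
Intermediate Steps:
v(V) = 2*V*(1 + V) (v(V) = (V + 1)*(V + V) = (1 + V)*(2*V) = 2*V*(1 + V))
15*v(5) = 15*(2*5*(1 + 5)) = 15*(2*5*6) = 15*60 = 900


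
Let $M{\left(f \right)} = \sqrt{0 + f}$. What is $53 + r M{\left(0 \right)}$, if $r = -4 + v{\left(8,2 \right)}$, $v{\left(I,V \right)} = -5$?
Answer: $53$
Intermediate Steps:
$M{\left(f \right)} = \sqrt{f}$
$r = -9$ ($r = -4 - 5 = -9$)
$53 + r M{\left(0 \right)} = 53 - 9 \sqrt{0} = 53 - 0 = 53 + 0 = 53$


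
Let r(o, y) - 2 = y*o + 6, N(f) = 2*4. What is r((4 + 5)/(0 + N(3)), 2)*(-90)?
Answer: -1845/2 ≈ -922.50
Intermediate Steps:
N(f) = 8
r(o, y) = 8 + o*y (r(o, y) = 2 + (y*o + 6) = 2 + (o*y + 6) = 2 + (6 + o*y) = 8 + o*y)
r((4 + 5)/(0 + N(3)), 2)*(-90) = (8 + ((4 + 5)/(0 + 8))*2)*(-90) = (8 + (9/8)*2)*(-90) = (8 + 9/4)*(-90) = (41/4)*(-90) = -1845/2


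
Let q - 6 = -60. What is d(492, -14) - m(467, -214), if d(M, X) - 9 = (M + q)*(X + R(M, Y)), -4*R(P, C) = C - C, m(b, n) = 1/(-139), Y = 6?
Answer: -851096/139 ≈ -6123.0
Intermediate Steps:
q = -54 (q = 6 - 60 = -54)
m(b, n) = -1/139
R(P, C) = 0 (R(P, C) = -(C - C)/4 = -¼*0 = 0)
d(M, X) = 9 + X*(-54 + M) (d(M, X) = 9 + (M - 54)*(X + 0) = 9 + (-54 + M)*X = 9 + X*(-54 + M))
d(492, -14) - m(467, -214) = (9 - 54*(-14) + 492*(-14)) - 1*(-1/139) = (9 + 756 - 6888) + 1/139 = -6123 + 1/139 = -851096/139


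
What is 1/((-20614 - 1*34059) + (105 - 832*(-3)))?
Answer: -1/52072 ≈ -1.9204e-5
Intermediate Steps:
1/((-20614 - 1*34059) + (105 - 832*(-3))) = 1/((-20614 - 34059) + (105 - 104*(-24))) = 1/(-54673 + (105 + 2496)) = 1/(-54673 + 2601) = 1/(-52072) = -1/52072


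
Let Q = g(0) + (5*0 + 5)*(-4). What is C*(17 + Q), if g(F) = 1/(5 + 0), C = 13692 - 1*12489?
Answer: -16842/5 ≈ -3368.4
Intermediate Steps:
C = 1203 (C = 13692 - 12489 = 1203)
g(F) = ⅕ (g(F) = 1/5 = ⅕)
Q = -99/5 (Q = ⅕ + (5*0 + 5)*(-4) = ⅕ + (0 + 5)*(-4) = ⅕ + 5*(-4) = ⅕ - 20 = -99/5 ≈ -19.800)
C*(17 + Q) = 1203*(17 - 99/5) = 1203*(-14/5) = -16842/5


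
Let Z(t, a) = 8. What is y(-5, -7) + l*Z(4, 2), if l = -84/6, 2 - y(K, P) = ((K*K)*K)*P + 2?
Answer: -987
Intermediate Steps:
y(K, P) = -P*K³ (y(K, P) = 2 - (((K*K)*K)*P + 2) = 2 - ((K²*K)*P + 2) = 2 - (K³*P + 2) = 2 - (P*K³ + 2) = 2 - (2 + P*K³) = 2 + (-2 - P*K³) = -P*K³)
l = -14 (l = -84/6 = -4*7/2 = -14)
y(-5, -7) + l*Z(4, 2) = -1*(-7)*(-5)³ - 14*8 = -1*(-7)*(-125) - 112 = -875 - 112 = -987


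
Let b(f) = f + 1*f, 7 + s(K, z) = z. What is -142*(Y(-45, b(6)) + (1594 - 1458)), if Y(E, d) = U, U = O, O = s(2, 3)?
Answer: -18744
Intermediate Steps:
s(K, z) = -7 + z
b(f) = 2*f (b(f) = f + f = 2*f)
O = -4 (O = -7 + 3 = -4)
U = -4
Y(E, d) = -4
-142*(Y(-45, b(6)) + (1594 - 1458)) = -142*(-4 + (1594 - 1458)) = -142*(-4 + 136) = -142*132 = -18744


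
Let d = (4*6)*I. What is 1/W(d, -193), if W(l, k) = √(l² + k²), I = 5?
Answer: √51649/51649 ≈ 0.0044002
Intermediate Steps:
d = 120 (d = (4*6)*5 = 24*5 = 120)
W(l, k) = √(k² + l²)
1/W(d, -193) = 1/(√((-193)² + 120²)) = 1/(√(37249 + 14400)) = 1/(√51649) = √51649/51649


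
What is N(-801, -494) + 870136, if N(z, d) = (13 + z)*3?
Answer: 867772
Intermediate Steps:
N(z, d) = 39 + 3*z
N(-801, -494) + 870136 = (39 + 3*(-801)) + 870136 = (39 - 2403) + 870136 = -2364 + 870136 = 867772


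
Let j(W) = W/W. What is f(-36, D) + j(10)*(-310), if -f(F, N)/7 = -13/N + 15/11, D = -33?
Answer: -10636/33 ≈ -322.30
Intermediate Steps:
f(F, N) = -105/11 + 91/N (f(F, N) = -7*(-13/N + 15/11) = -7*(15/11 - 13/N) = -105/11 + 91/N)
j(W) = 1
f(-36, D) + j(10)*(-310) = (-105/11 + 91/(-33)) + 1*(-310) = (-105/11 + 91*(-1/33)) - 310 = (-105/11 - 91/33) - 310 = -406/33 - 310 = -10636/33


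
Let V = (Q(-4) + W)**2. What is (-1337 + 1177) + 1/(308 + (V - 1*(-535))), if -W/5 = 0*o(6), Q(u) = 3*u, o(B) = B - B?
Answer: -157919/987 ≈ -160.00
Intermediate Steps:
o(B) = 0
W = 0 (W = -0*0 = -5*0 = 0)
V = 144 (V = (3*(-4) + 0)**2 = (-12 + 0)**2 = (-12)**2 = 144)
(-1337 + 1177) + 1/(308 + (V - 1*(-535))) = (-1337 + 1177) + 1/(308 + (144 - 1*(-535))) = -160 + 1/(308 + (144 + 535)) = -160 + 1/(308 + 679) = -160 + 1/987 = -157919/987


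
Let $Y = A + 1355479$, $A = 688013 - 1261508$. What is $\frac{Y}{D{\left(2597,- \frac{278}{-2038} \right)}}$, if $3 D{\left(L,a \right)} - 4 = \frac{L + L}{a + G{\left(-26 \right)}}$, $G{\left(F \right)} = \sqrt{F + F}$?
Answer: $\frac{79740561203184}{1000688385247} + \frac{903735618993312 i \sqrt{13}}{1000688385247} \approx 79.686 + 3256.2 i$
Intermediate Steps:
$A = -573495$
$G{\left(F \right)} = \sqrt{2} \sqrt{F}$ ($G{\left(F \right)} = \sqrt{2 F} = \sqrt{2} \sqrt{F}$)
$D{\left(L,a \right)} = \frac{4}{3} + \frac{2 L}{3 \left(a + 2 i \sqrt{13}\right)}$ ($D{\left(L,a \right)} = \frac{4}{3} + \frac{\left(L + L\right) \frac{1}{a + \sqrt{2} \sqrt{-26}}}{3} = \frac{4}{3} + \frac{2 L \frac{1}{a + \sqrt{2} i \sqrt{26}}}{3} = \frac{4}{3} + \frac{2 L \frac{1}{a + 2 i \sqrt{13}}}{3} = \frac{4}{3} + \frac{2 L}{3 \left(a + 2 i \sqrt{13}\right)}$)
$Y = 781984$ ($Y = -573495 + 1355479 = 781984$)
$\frac{Y}{D{\left(2597,- \frac{278}{-2038} \right)}} = \frac{781984}{\frac{2}{3} \frac{1}{- \frac{278}{-2038} + 2 i \sqrt{13}} \left(2597 + 2 \left(- \frac{278}{-2038}\right) + 4 i \sqrt{13}\right)} = \frac{781984}{\frac{2}{3} \frac{1}{\left(-278\right) \left(- \frac{1}{2038}\right) + 2 i \sqrt{13}} \left(2597 + 2 \left(\left(-278\right) \left(- \frac{1}{2038}\right)\right) + 4 i \sqrt{13}\right)} = \frac{781984}{\frac{2}{3} \frac{1}{\frac{139}{1019} + 2 i \sqrt{13}} \left(2597 + 2 \cdot \frac{139}{1019} + 4 i \sqrt{13}\right)} = \frac{781984}{\frac{2}{3} \frac{1}{\frac{139}{1019} + 2 i \sqrt{13}} \left(2597 + \frac{278}{1019} + 4 i \sqrt{13}\right)} = \frac{781984}{\frac{2}{3} \frac{1}{\frac{139}{1019} + 2 i \sqrt{13}} \left(\frac{2646621}{1019} + 4 i \sqrt{13}\right)} = 781984 \frac{3 \left(\frac{139}{1019} + 2 i \sqrt{13}\right)}{2 \left(\frac{2646621}{1019} + 4 i \sqrt{13}\right)} = \frac{1172976 \left(\frac{139}{1019} + 2 i \sqrt{13}\right)}{\frac{2646621}{1019} + 4 i \sqrt{13}}$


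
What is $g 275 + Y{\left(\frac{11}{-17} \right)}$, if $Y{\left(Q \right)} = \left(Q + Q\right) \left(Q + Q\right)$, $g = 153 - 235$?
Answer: $- \frac{6516466}{289} \approx -22548.0$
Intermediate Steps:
$g = -82$
$Y{\left(Q \right)} = 4 Q^{2}$ ($Y{\left(Q \right)} = 2 Q 2 Q = 4 Q^{2}$)
$g 275 + Y{\left(\frac{11}{-17} \right)} = \left(-82\right) 275 + 4 \left(\frac{11}{-17}\right)^{2} = -22550 + 4 \left(11 \left(- \frac{1}{17}\right)\right)^{2} = -22550 + 4 \left(- \frac{11}{17}\right)^{2} = -22550 + 4 \cdot \frac{121}{289} = -22550 + \frac{484}{289} = - \frac{6516466}{289}$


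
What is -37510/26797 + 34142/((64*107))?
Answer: 329017347/91752928 ≈ 3.5859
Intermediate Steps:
-37510/26797 + 34142/((64*107)) = -37510*1/26797 + 34142/6848 = -37510/26797 + 34142*(1/6848) = -37510/26797 + 17071/3424 = 329017347/91752928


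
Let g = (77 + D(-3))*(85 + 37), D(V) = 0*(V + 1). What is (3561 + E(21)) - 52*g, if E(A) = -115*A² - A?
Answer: -535663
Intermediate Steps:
D(V) = 0 (D(V) = 0*(1 + V) = 0)
g = 9394 (g = (77 + 0)*(85 + 37) = 77*122 = 9394)
E(A) = -A - 115*A²
(3561 + E(21)) - 52*g = (3561 - 1*21*(1 + 115*21)) - 52*9394 = (3561 - 1*21*(1 + 2415)) - 488488 = (3561 - 1*21*2416) - 488488 = (3561 - 50736) - 488488 = -47175 - 488488 = -535663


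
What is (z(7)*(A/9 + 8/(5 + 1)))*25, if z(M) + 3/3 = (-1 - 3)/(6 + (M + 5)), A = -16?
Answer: 1100/81 ≈ 13.580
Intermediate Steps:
z(M) = -1 - 4/(11 + M) (z(M) = -1 + (-1 - 3)/(6 + (M + 5)) = -1 - 4/(6 + (5 + M)) = -1 - 4/(11 + M))
(z(7)*(A/9 + 8/(5 + 1)))*25 = (((-15 - 1*7)/(11 + 7))*(-16/9 + 8/(5 + 1)))*25 = (((-15 - 7)/18)*(-16*⅑ + 8/6))*25 = (((1/18)*(-22))*(-16/9 + 8*(⅙)))*25 = -11*(-16/9 + 4/3)/9*25 = -11/9*(-4/9)*25 = (44/81)*25 = 1100/81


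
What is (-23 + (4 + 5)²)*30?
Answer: 1740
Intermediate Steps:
(-23 + (4 + 5)²)*30 = (-23 + 9²)*30 = (-23 + 81)*30 = 58*30 = 1740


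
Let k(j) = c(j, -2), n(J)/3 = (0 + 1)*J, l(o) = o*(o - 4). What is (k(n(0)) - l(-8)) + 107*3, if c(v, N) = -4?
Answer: 221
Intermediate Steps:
l(o) = o*(-4 + o)
n(J) = 3*J (n(J) = 3*((0 + 1)*J) = 3*(1*J) = 3*J)
k(j) = -4
(k(n(0)) - l(-8)) + 107*3 = (-4 - (-8)*(-4 - 8)) + 107*3 = (-4 - (-8)*(-12)) + 321 = (-4 - 1*96) + 321 = (-4 - 96) + 321 = -100 + 321 = 221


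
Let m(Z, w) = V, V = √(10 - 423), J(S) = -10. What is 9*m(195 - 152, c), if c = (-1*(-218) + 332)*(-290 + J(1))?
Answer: 9*I*√413 ≈ 182.9*I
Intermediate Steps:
c = -165000 (c = (-1*(-218) + 332)*(-290 - 10) = (218 + 332)*(-300) = 550*(-300) = -165000)
V = I*√413 (V = √(-413) = I*√413 ≈ 20.322*I)
m(Z, w) = I*√413
9*m(195 - 152, c) = 9*(I*√413) = 9*I*√413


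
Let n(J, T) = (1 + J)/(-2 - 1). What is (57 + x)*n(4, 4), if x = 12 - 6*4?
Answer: -75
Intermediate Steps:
n(J, T) = -⅓ - J/3 (n(J, T) = (1 + J)/(-3) = (1 + J)*(-⅓) = -⅓ - J/3)
x = -12 (x = 12 - 24 = -12)
(57 + x)*n(4, 4) = (57 - 12)*(-⅓ - ⅓*4) = 45*(-⅓ - 4/3) = 45*(-5/3) = -75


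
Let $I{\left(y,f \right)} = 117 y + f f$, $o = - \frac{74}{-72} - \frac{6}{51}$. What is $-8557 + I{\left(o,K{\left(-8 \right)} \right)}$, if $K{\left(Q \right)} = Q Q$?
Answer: $- \frac{296107}{68} \approx -4354.5$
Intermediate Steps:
$K{\left(Q \right)} = Q^{2}$
$o = \frac{557}{612}$ ($o = \left(-74\right) \left(- \frac{1}{72}\right) - \frac{2}{17} = \frac{37}{36} - \frac{2}{17} = \frac{557}{612} \approx 0.91013$)
$I{\left(y,f \right)} = f^{2} + 117 y$ ($I{\left(y,f \right)} = 117 y + f^{2} = f^{2} + 117 y$)
$-8557 + I{\left(o,K{\left(-8 \right)} \right)} = -8557 + \left(\left(\left(-8\right)^{2}\right)^{2} + 117 \cdot \frac{557}{612}\right) = -8557 + \left(64^{2} + \frac{7241}{68}\right) = -8557 + \left(4096 + \frac{7241}{68}\right) = -8557 + \frac{285769}{68} = - \frac{296107}{68}$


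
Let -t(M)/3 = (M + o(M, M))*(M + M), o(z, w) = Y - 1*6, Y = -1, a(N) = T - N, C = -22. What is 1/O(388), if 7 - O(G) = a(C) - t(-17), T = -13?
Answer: -1/2450 ≈ -0.00040816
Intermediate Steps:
a(N) = -13 - N
o(z, w) = -7 (o(z, w) = -1 - 1*6 = -1 - 6 = -7)
t(M) = -6*M*(-7 + M) (t(M) = -3*(M - 7)*(M + M) = -3*(-7 + M)*2*M = -6*M*(-7 + M))
O(G) = -2450 (O(G) = 7 - ((-13 - 1*(-22)) - 6*(-17)*(7 - 1*(-17))) = 7 - ((-13 + 22) - 6*(-17)*(7 + 17)) = 7 - (9 - 6*(-17)*24) = 7 - (9 - 1*(-2448)) = 7 - (9 + 2448) = 7 - 1*2457 = 7 - 2457 = -2450)
1/O(388) = 1/(-2450) = -1/2450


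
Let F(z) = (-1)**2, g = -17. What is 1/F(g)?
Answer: 1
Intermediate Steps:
F(z) = 1
1/F(g) = 1/1 = 1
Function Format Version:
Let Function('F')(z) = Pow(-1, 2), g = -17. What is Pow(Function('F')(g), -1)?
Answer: 1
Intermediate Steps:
Function('F')(z) = 1
Pow(Function('F')(g), -1) = Pow(1, -1) = 1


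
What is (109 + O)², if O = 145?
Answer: 64516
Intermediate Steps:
(109 + O)² = (109 + 145)² = 254² = 64516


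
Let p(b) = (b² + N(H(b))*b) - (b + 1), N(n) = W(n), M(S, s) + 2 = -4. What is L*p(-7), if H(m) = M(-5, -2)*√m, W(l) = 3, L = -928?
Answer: -31552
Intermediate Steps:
M(S, s) = -6 (M(S, s) = -2 - 4 = -6)
H(m) = -6*√m
N(n) = 3
p(b) = -1 + b² + 2*b (p(b) = (b² + 3*b) - (b + 1) = (b² + 3*b) - (1 + b) = (b² + 3*b) + (-1 - b) = -1 + b² + 2*b)
L*p(-7) = -928*(-1 + (-7)² + 2*(-7)) = -928*(-1 + 49 - 14) = -928*34 = -31552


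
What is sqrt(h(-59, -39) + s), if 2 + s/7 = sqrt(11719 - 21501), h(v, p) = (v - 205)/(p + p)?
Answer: sqrt(-1794 + 1183*I*sqrt(9782))/13 ≈ 18.463 + 18.749*I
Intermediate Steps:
h(v, p) = (-205 + v)/(2*p) (h(v, p) = (-205 + v)/((2*p)) = (-205 + v)*(1/(2*p)) = (-205 + v)/(2*p))
s = -14 + 7*I*sqrt(9782) (s = -14 + 7*sqrt(11719 - 21501) = -14 + 7*sqrt(-9782) = -14 + 7*(I*sqrt(9782)) = -14 + 7*I*sqrt(9782) ≈ -14.0 + 692.33*I)
sqrt(h(-59, -39) + s) = sqrt((1/2)*(-205 - 59)/(-39) + (-14 + 7*I*sqrt(9782))) = sqrt((1/2)*(-1/39)*(-264) + (-14 + 7*I*sqrt(9782))) = sqrt(44/13 + (-14 + 7*I*sqrt(9782))) = sqrt(-138/13 + 7*I*sqrt(9782))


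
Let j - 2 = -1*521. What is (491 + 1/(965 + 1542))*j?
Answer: -638856822/2507 ≈ -2.5483e+5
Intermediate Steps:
j = -519 (j = 2 - 1*521 = 2 - 521 = -519)
(491 + 1/(965 + 1542))*j = (491 + 1/(965 + 1542))*(-519) = (491 + 1/2507)*(-519) = (1230938/2507)*(-519) = -638856822/2507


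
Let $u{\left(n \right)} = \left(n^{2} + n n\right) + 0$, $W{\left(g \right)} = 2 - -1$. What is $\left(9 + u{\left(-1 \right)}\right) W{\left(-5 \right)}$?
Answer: $33$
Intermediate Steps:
$W{\left(g \right)} = 3$ ($W{\left(g \right)} = 2 + 1 = 3$)
$u{\left(n \right)} = 2 n^{2}$ ($u{\left(n \right)} = \left(n^{2} + n^{2}\right) + 0 = 2 n^{2} + 0 = 2 n^{2}$)
$\left(9 + u{\left(-1 \right)}\right) W{\left(-5 \right)} = \left(9 + 2 \left(-1\right)^{2}\right) 3 = \left(9 + 2 \cdot 1\right) 3 = \left(9 + 2\right) 3 = 11 \cdot 3 = 33$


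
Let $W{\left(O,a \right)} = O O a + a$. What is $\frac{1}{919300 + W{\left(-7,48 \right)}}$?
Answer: $\frac{1}{921700} \approx 1.085 \cdot 10^{-6}$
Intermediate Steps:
$W{\left(O,a \right)} = a + a O^{2}$ ($W{\left(O,a \right)} = O^{2} a + a = a O^{2} + a = a + a O^{2}$)
$\frac{1}{919300 + W{\left(-7,48 \right)}} = \frac{1}{919300 + 48 \left(1 + \left(-7\right)^{2}\right)} = \frac{1}{919300 + 48 \left(1 + 49\right)} = \frac{1}{919300 + 48 \cdot 50} = \frac{1}{919300 + 2400} = \frac{1}{921700}$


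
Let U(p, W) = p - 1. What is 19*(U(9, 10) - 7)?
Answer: 19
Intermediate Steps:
U(p, W) = -1 + p
19*(U(9, 10) - 7) = 19*((-1 + 9) - 7) = 19*(8 - 7) = 19*1 = 19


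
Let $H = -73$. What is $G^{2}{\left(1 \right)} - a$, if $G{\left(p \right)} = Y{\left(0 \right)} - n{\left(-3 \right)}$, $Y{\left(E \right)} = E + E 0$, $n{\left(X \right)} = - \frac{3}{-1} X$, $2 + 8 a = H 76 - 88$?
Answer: $\frac{3143}{4} \approx 785.75$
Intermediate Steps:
$a = - \frac{2819}{4}$ ($a = - \frac{1}{4} + \frac{\left(-73\right) 76 - 88}{8} = - \frac{1}{4} + \frac{-5548 - 88}{8} = - \frac{1}{4} + \frac{1}{8} \left(-5636\right) = - \frac{1}{4} - \frac{1409}{2} = - \frac{2819}{4} \approx -704.75$)
$n{\left(X \right)} = 3 X$ ($n{\left(X \right)} = \left(-3\right) \left(-1\right) X = 3 X$)
$Y{\left(E \right)} = E$ ($Y{\left(E \right)} = E + 0 = E$)
$G{\left(p \right)} = 9$ ($G{\left(p \right)} = 0 - 3 \left(-3\right) = 0 - -9 = 0 + 9 = 9$)
$G^{2}{\left(1 \right)} - a = 9^{2} - - \frac{2819}{4} = 81 + \frac{2819}{4} = \frac{3143}{4}$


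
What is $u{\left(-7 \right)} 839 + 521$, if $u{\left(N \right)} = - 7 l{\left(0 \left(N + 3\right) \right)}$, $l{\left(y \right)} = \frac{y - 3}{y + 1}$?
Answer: $18140$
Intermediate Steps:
$l{\left(y \right)} = \frac{-3 + y}{1 + y}$
$u{\left(N \right)} = 21$ ($u{\left(N \right)} = - 7 \frac{-3 + 0 \left(N + 3\right)}{1 + 0 \left(N + 3\right)} = - 7 \frac{-3 + 0 \left(3 + N\right)}{1 + 0 \left(3 + N\right)} = - 7 \frac{-3 + 0}{1 + 0} = - 7 \cdot 1^{-1} \left(-3\right) = - 7 \cdot 1 \left(-3\right) = \left(-7\right) \left(-3\right) = 21$)
$u{\left(-7 \right)} 839 + 521 = 21 \cdot 839 + 521 = 17619 + 521 = 18140$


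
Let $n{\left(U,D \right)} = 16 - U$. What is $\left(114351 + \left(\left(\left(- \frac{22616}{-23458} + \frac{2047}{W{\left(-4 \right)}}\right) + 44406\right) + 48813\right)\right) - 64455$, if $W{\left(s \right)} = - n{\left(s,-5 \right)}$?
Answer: $\frac{33548133597}{234580} \approx 1.4301 \cdot 10^{5}$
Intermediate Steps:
$W{\left(s \right)} = -16 + s$ ($W{\left(s \right)} = - (16 - s) = -16 + s$)
$\left(114351 + \left(\left(\left(- \frac{22616}{-23458} + \frac{2047}{W{\left(-4 \right)}}\right) + 44406\right) + 48813\right)\right) - 64455 = \left(114351 + \left(\left(\left(- \frac{22616}{-23458} + \frac{2047}{-16 - 4}\right) + 44406\right) + 48813\right)\right) - 64455 = \left(114351 + \left(\left(\left(\left(-22616\right) \left(- \frac{1}{23458}\right) + \frac{2047}{-20}\right) + 44406\right) + 48813\right)\right) - 64455 = \left(114351 + \left(\left(\left(\frac{11308}{11729} + 2047 \left(- \frac{1}{20}\right)\right) + 44406\right) + 48813\right)\right) - 64455 = \left(114351 + \left(\left(\left(\frac{11308}{11729} - \frac{2047}{20}\right) + 44406\right) + 48813\right)\right) - 64455 = \left(114351 + \left(\left(- \frac{23783103}{234580} + 44406\right) + 48813\right)\right) - 64455 = \left(114351 + \left(\frac{10392976377}{234580} + 48813\right)\right) - 64455 = \left(114351 + \frac{21843529917}{234580}\right) - 64455 = \frac{48667987497}{234580} - 64455 = \frac{33548133597}{234580}$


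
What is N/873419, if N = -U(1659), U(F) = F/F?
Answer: -1/873419 ≈ -1.1449e-6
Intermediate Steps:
U(F) = 1
N = -1 (N = -1*1 = -1)
N/873419 = -1/873419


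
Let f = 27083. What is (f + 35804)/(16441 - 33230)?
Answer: -62887/16789 ≈ -3.7457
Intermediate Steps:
(f + 35804)/(16441 - 33230) = (27083 + 35804)/(16441 - 33230) = 62887/(-16789) = 62887*(-1/16789) = -62887/16789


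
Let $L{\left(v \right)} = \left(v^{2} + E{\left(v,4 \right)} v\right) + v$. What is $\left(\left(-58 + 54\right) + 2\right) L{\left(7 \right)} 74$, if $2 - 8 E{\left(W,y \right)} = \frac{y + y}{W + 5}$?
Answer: $- \frac{25382}{3} \approx -8460.7$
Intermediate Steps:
$E{\left(W,y \right)} = \frac{1}{4} - \frac{y}{4 \left(5 + W\right)}$ ($E{\left(W,y \right)} = \frac{1}{4} - \frac{\left(y + y\right) \frac{1}{W + 5}}{8} = \frac{1}{4} - \frac{2 y \frac{1}{5 + W}}{8} = \frac{1}{4} - \frac{y}{4 \left(5 + W\right)}$)
$L{\left(v \right)} = v + v^{2} + \frac{v \left(1 + v\right)}{4 \left(5 + v\right)}$ ($L{\left(v \right)} = \left(v^{2} + \frac{5 + v - 4}{4 \left(5 + v\right)} v\right) + v = \left(v^{2} + \frac{1 + v}{4 \left(5 + v\right)} v\right) + v = \left(v^{2} + \frac{v \left(1 + v\right)}{4 \left(5 + v\right)}\right) + v = v + v^{2} + \frac{v \left(1 + v\right)}{4 \left(5 + v\right)}$)
$\left(\left(-58 + 54\right) + 2\right) L{\left(7 \right)} 74 = \left(\left(-58 + 54\right) + 2\right) \frac{1}{4} \cdot 7 \frac{1}{5 + 7} \left(21 + 4 \cdot 7^{2} + 25 \cdot 7\right) 74 = \left(-4 + 2\right) \frac{1}{4} \cdot 7 \cdot \frac{1}{12} \left(21 + 4 \cdot 49 + 175\right) 74 = - 2 \cdot \frac{1}{4} \cdot 7 \cdot \frac{1}{12} \left(21 + 196 + 175\right) 74 = - 2 \cdot \frac{1}{4} \cdot 7 \cdot \frac{1}{12} \cdot 392 \cdot 74 = \left(-2\right) \frac{343}{6} \cdot 74 = \left(- \frac{343}{3}\right) 74 = - \frac{25382}{3}$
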